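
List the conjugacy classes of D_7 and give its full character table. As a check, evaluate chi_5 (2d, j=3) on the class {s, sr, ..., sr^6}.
Conjugacy classes: {e} of size 1, {r^1, r^6} of size 2, {r^2, r^5} of size 2, {r^3, r^4} of size 2, {s, sr, ..., sr^6} of size 7.
Character table:
  irrep \ class              {e} (size 1)  {r^1, r^6} (size 2)  {r^2, r^5} (size 2)  {r^3, r^4} (size 2)  {s, sr, ..., sr^6} (size 7)
  chi_1 (triv)               1             1                    1                    1                    1                          
  chi_2 (sign: r->1, s->-1)  1             1                    1                    1                    -1                         
  chi_3 (2d, j=1)            2             2*cos(2*pi/7)        -2*cos(3*pi/7)       -2*cos(pi/7)         0                          
  chi_4 (2d, j=2)            2             -2*cos(3*pi/7)       -2*cos(pi/7)         2*cos(2*pi/7)        0                          
  chi_5 (2d, j=3)            2             -2*cos(pi/7)         2*cos(2*pi/7)        -2*cos(3*pi/7)       0                          

Spot check: chi_5 (2d, j=3) on {s, sr, ..., sr^6} = 0.

Reasoning: D_7 has order 2*7 = 14 with 5 conjugacy classes, hence 5 irreducibles. Sum of squared dims 1 + 1 + 4 + 4 + 4 = 14 = |G|. Linear characters come from the abelianisation; the 2-dimensional irreps have character r^k -> 2*cos(2*pi*j*k/7), reflections -> 0.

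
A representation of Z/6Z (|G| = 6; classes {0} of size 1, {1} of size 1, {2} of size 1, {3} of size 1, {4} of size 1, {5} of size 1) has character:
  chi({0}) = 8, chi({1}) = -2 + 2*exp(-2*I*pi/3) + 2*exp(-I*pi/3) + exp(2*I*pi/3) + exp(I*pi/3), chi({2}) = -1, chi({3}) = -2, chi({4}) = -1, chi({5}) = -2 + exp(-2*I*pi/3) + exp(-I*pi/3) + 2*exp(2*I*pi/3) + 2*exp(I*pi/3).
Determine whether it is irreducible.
Not irreducible (reducible): <chi, chi> = 14 > 1.

Solution. <chi, chi> = (1/|G|) sum_C |C| * |chi(C)|^2 = (1/6)[1*|8|^2 + 1*|-2 + 2*exp(-2*I*pi/3) + 2*exp(-I*pi/3) + exp(2*I*pi/3) + exp(I*pi/3)|^2 + 1*|-1|^2 + 1*|-2|^2 + 1*|-1|^2 + 1*|-2 + exp(-2*I*pi/3) + exp(-I*pi/3) + 2*exp(2*I*pi/3) + 2*exp(I*pi/3)|^2]
  = (1/6)[(64) + (7) + (1) + (4) + (1) + (7)] = 84/6 = 14.
(Exp terms are combined using exp(i*s)*conj(exp(i*t)) = exp(i*(s-t)), and sums of them are collapsed using the identity that for every m > 1 the m distinct m-th roots of unity sum to 0, e.g. 1 + exp(2*I*pi/3) + exp(-2*I*pi/3) = 0.)
A character is irreducible iff <chi, chi> = 1, so this representation is reducible.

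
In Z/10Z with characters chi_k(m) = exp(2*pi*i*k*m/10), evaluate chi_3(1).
chi_3(1) = zeta_10^3 = exp(3*I*pi/5)

Explanation: chi_3(1) = zeta_10^(3*1) = zeta_10^3. Since zeta_10^10 = 1, this equals zeta_10^3 = exp(2*pi*i*3/10) = exp(3*I*pi/5).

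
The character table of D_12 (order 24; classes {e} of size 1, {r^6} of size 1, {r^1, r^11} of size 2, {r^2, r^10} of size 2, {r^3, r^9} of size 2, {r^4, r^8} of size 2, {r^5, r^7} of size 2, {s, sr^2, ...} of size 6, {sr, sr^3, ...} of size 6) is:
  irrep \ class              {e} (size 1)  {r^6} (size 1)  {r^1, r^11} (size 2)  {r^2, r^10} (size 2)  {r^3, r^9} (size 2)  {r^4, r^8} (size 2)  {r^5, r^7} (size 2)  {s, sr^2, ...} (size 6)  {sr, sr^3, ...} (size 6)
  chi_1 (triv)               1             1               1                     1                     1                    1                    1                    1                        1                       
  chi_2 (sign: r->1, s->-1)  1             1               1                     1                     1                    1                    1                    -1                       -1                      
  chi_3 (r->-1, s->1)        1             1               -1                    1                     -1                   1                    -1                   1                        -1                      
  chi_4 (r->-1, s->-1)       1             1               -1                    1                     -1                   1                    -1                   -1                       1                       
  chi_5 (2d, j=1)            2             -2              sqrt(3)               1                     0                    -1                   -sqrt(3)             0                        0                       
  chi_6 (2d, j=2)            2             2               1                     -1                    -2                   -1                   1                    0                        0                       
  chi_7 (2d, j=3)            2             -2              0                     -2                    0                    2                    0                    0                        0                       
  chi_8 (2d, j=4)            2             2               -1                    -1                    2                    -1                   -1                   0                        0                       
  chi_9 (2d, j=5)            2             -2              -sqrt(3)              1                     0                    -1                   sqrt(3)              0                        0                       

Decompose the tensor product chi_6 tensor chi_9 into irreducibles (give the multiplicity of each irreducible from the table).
chi_6 tensor chi_9 = chi_7 + chi_9 (all other irreducibles have multiplicity 0).

Argument: The character of a tensor product is the pointwise product (chi_6 * chi_9)(C) = chi_6(C) * chi_9(C):
  {e}: (2)*(2), {r^6}: (2)*(-2), {r^1, r^11}: (1)*(-sqrt(3)), {r^2, r^10}: (-1)*(1), {r^3, r^9}: (-2)*(0), {r^4, r^8}: (-1)*(-1), {r^5, r^7}: (1)*(sqrt(3)), {s, sr^2, ...}: (0)*(0), {sr, sr^3, ...}: (0)*(0)
so (chi_6 * chi_9) takes values
  {e} -> 4, {r^6} -> -4, {r^1, r^11} -> -sqrt(3), {r^2, r^10} -> -1, {r^3, r^9} -> 0, {r^4, r^8} -> 1, {r^5, r^7} -> sqrt(3), {s, sr^2, ...} -> 0, {sr, sr^3, ...} -> 0.
Now take the inner product of this character with each irreducible chi from the table, <chi_6*chi_9, chi> = (1/24) sum_C |C| (chi_6*chi_9)(C) conj(chi(C)):
  <chi_6*chi_9, chi_1> = (1/24)[1*(4)*conj(1) + 1*(-4)*conj(1) + 2*(-sqrt(3))*conj(1) + 2*(-1)*conj(1) + 2*(0)*conj(1) + 2*(1)*conj(1) + 2*(sqrt(3))*conj(1) + 6*(0)*conj(1) + 6*(0)*conj(1)]
      = (1/24)[(4) + (-4) + (-2*sqrt(3)) + (-2) + (0) + (2) + (2*sqrt(3)) + (0) + (0)] = 0/24 = 0
  <chi_6*chi_9, chi_2> = (1/24)[1*(4)*conj(1) + 1*(-4)*conj(1) + 2*(-sqrt(3))*conj(1) + 2*(-1)*conj(1) + 2*(0)*conj(1) + 2*(1)*conj(1) + 2*(sqrt(3))*conj(1) + 6*(0)*conj(-1) + 6*(0)*conj(-1)]
      = (1/24)[(4) + (-4) + (-2*sqrt(3)) + (-2) + (0) + (2) + (2*sqrt(3)) + (0) + (0)] = 0/24 = 0
  <chi_6*chi_9, chi_3> = (1/24)[1*(4)*conj(1) + 1*(-4)*conj(1) + 2*(-sqrt(3))*conj(-1) + 2*(-1)*conj(1) + 2*(0)*conj(-1) + 2*(1)*conj(1) + 2*(sqrt(3))*conj(-1) + 6*(0)*conj(1) + 6*(0)*conj(-1)]
      = (1/24)[(4) + (-4) + (2*sqrt(3)) + (-2) + (0) + (2) + (-2*sqrt(3)) + (0) + (0)] = 0/24 = 0
  <chi_6*chi_9, chi_4> = (1/24)[1*(4)*conj(1) + 1*(-4)*conj(1) + 2*(-sqrt(3))*conj(-1) + 2*(-1)*conj(1) + 2*(0)*conj(-1) + 2*(1)*conj(1) + 2*(sqrt(3))*conj(-1) + 6*(0)*conj(-1) + 6*(0)*conj(1)]
      = (1/24)[(4) + (-4) + (2*sqrt(3)) + (-2) + (0) + (2) + (-2*sqrt(3)) + (0) + (0)] = 0/24 = 0
  <chi_6*chi_9, chi_5> = (1/24)[1*(4)*conj(2) + 1*(-4)*conj(-2) + 2*(-sqrt(3))*conj(sqrt(3)) + 2*(-1)*conj(1) + 2*(0)*conj(0) + 2*(1)*conj(-1) + 2*(sqrt(3))*conj(-sqrt(3)) + 6*(0)*conj(0) + 6*(0)*conj(0)]
      = (1/24)[(8) + (8) + (-6) + (-2) + (0) + (-2) + (-6) + (0) + (0)] = 0/24 = 0
  <chi_6*chi_9, chi_6> = (1/24)[1*(4)*conj(2) + 1*(-4)*conj(2) + 2*(-sqrt(3))*conj(1) + 2*(-1)*conj(-1) + 2*(0)*conj(-2) + 2*(1)*conj(-1) + 2*(sqrt(3))*conj(1) + 6*(0)*conj(0) + 6*(0)*conj(0)]
      = (1/24)[(8) + (-8) + (-2*sqrt(3)) + (2) + (0) + (-2) + (2*sqrt(3)) + (0) + (0)] = 0/24 = 0
  <chi_6*chi_9, chi_7> = (1/24)[1*(4)*conj(2) + 1*(-4)*conj(-2) + 2*(-sqrt(3))*conj(0) + 2*(-1)*conj(-2) + 2*(0)*conj(0) + 2*(1)*conj(2) + 2*(sqrt(3))*conj(0) + 6*(0)*conj(0) + 6*(0)*conj(0)]
      = (1/24)[(8) + (8) + (0) + (4) + (0) + (4) + (0) + (0) + (0)] = 24/24 = 1
  <chi_6*chi_9, chi_8> = (1/24)[1*(4)*conj(2) + 1*(-4)*conj(2) + 2*(-sqrt(3))*conj(-1) + 2*(-1)*conj(-1) + 2*(0)*conj(2) + 2*(1)*conj(-1) + 2*(sqrt(3))*conj(-1) + 6*(0)*conj(0) + 6*(0)*conj(0)]
      = (1/24)[(8) + (-8) + (2*sqrt(3)) + (2) + (0) + (-2) + (-2*sqrt(3)) + (0) + (0)] = 0/24 = 0
  <chi_6*chi_9, chi_9> = (1/24)[1*(4)*conj(2) + 1*(-4)*conj(-2) + 2*(-sqrt(3))*conj(-sqrt(3)) + 2*(-1)*conj(1) + 2*(0)*conj(0) + 2*(1)*conj(-1) + 2*(sqrt(3))*conj(sqrt(3)) + 6*(0)*conj(0) + 6*(0)*conj(0)]
      = (1/24)[(8) + (8) + (6) + (-2) + (0) + (-2) + (6) + (0) + (0)] = 24/24 = 1
Hence the multiplicities are chi_7: 1, chi_9: 1. Dimension check: dim(chi_6)*dim(chi_9) = 2*2 = 4 and sum (mult * dim) = 1*2 + 1*2 = 4.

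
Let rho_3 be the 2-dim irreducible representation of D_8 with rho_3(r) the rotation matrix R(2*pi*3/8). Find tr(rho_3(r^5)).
chi_{rho_3}(r^5) = 2*cos(2*pi*3*5/8) = sqrt(2)

Justification: rho_3(r^5) is rotation by angle 2*pi*3*5/8, whose trace is 2*cos(2*pi*3*5/8) = sqrt(2).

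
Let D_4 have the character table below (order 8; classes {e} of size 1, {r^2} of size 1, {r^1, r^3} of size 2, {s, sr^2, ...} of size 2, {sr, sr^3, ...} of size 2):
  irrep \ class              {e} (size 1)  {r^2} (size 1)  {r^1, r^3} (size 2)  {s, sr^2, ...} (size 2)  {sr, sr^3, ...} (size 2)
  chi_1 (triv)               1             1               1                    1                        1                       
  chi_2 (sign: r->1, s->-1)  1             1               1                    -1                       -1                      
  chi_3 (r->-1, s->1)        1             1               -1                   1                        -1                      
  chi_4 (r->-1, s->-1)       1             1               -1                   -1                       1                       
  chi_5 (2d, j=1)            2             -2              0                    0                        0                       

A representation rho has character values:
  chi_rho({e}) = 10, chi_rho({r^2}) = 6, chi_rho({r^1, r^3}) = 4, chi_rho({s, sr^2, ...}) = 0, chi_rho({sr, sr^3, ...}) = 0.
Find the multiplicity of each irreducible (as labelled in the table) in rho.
Multiplicities: chi_1: 3, chi_2: 3, chi_3: 1, chi_4: 1, chi_5: 1.

Explanation: Use <chi_rho, chi> = (1/|G|) sum_C |C| * chi_rho(C) * conj(chi(C)) with |G| = 8 for each irreducible chi in the table:
  <chi_rho, chi_1> = (1/8)[1*(10)*conj(1) + 1*(6)*conj(1) + 2*(4)*conj(1) + 2*(0)*conj(1) + 2*(0)*conj(1)]
      = (1/8)[(10) + (6) + (8) + (0) + (0)] = 24/8 = 3
  <chi_rho, chi_2> = (1/8)[1*(10)*conj(1) + 1*(6)*conj(1) + 2*(4)*conj(1) + 2*(0)*conj(-1) + 2*(0)*conj(-1)]
      = (1/8)[(10) + (6) + (8) + (0) + (0)] = 24/8 = 3
  <chi_rho, chi_3> = (1/8)[1*(10)*conj(1) + 1*(6)*conj(1) + 2*(4)*conj(-1) + 2*(0)*conj(1) + 2*(0)*conj(-1)]
      = (1/8)[(10) + (6) + (-8) + (0) + (0)] = 8/8 = 1
  <chi_rho, chi_4> = (1/8)[1*(10)*conj(1) + 1*(6)*conj(1) + 2*(4)*conj(-1) + 2*(0)*conj(-1) + 2*(0)*conj(1)]
      = (1/8)[(10) + (6) + (-8) + (0) + (0)] = 8/8 = 1
  <chi_rho, chi_5> = (1/8)[1*(10)*conj(2) + 1*(6)*conj(-2) + 2*(4)*conj(0) + 2*(0)*conj(0) + 2*(0)*conj(0)]
      = (1/8)[(20) + (-12) + (0) + (0) + (0)] = 8/8 = 1
Dimension check: dim(rho) = sum (mult * dim) = 3*1 + 3*1 + 1*1 + 1*1 + 1*2 = 10 = chi_rho(e) = 10.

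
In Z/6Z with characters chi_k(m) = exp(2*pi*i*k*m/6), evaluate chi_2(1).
chi_2(1) = zeta_6^2 = exp(2*I*pi/3)

Solution. chi_2(1) = zeta_6^(2*1) = zeta_6^2. Since zeta_6^6 = 1, this equals zeta_6^2 = exp(2*pi*i*2/6) = exp(2*I*pi/3).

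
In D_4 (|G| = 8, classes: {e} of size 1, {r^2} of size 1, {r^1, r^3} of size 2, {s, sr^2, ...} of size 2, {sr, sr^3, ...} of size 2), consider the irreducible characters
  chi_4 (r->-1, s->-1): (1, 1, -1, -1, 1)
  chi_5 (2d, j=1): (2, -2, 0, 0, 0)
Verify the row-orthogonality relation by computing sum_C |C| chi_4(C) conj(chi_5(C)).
Sum = 0; so <chi_4, chi_5> = 0 (distinct irreducibles are orthogonal).

Proof sketch: Compute term by term over conjugacy classes (|C| * chi_4(C) * conj(chi_5(C))):
  1*(1)*conj(2) + 1*(1)*conj(-2) + 2*(-1)*conj(0) + 2*(-1)*conj(0) + 2*(1)*conj(0)
  = (2) + (-2) + (0) + (0) + (0)
  = 0.
Dividing by |G| = 8 gives 0/8 = 0, matching the row-orthogonality relation <chi_4, chi_5> = [chi_4 = chi_5].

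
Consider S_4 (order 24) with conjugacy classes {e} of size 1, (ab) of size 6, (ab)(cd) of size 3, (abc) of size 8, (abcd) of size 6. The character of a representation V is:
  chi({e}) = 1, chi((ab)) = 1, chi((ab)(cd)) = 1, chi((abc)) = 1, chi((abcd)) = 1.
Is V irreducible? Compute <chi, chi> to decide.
Irreducible: <chi, chi> = 1.

Why: <chi, chi> = (1/|G|) sum_C |C| * |chi(C)|^2 = (1/24)[1*|1|^2 + 6*|1|^2 + 3*|1|^2 + 8*|1|^2 + 6*|1|^2]
  = (1/24)[(1) + (6) + (3) + (8) + (6)] = 24/24 = 1.
A character is irreducible iff <chi, chi> = 1, so this representation is irreducible.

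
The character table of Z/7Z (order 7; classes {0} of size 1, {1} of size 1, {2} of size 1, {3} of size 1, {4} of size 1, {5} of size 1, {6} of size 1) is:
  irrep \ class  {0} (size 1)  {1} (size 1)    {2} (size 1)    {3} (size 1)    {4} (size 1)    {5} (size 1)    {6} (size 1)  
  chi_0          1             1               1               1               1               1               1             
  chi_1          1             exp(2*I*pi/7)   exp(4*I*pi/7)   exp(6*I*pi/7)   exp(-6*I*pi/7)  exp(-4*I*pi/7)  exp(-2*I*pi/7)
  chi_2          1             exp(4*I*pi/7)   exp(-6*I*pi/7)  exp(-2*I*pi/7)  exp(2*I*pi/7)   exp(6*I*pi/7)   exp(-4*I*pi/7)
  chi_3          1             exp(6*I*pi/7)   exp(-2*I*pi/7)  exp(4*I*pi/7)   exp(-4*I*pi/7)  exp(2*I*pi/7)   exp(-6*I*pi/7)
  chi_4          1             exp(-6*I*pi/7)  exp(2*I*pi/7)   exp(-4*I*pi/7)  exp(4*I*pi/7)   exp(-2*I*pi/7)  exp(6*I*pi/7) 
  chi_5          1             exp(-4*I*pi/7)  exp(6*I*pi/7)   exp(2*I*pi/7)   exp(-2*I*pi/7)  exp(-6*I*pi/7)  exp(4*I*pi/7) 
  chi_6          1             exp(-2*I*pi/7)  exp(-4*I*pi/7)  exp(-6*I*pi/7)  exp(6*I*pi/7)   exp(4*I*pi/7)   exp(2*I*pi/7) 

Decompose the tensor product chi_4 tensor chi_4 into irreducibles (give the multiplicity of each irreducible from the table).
chi_4 tensor chi_4 = chi_1 (all other irreducibles have multiplicity 0).

Proof sketch: The character of a tensor product is the pointwise product (chi_4 * chi_4)(C) = chi_4(C) * chi_4(C):
  {0}: (1)*(1), {1}: (exp(-6*I*pi/7))*(exp(-6*I*pi/7)), {2}: (exp(2*I*pi/7))*(exp(2*I*pi/7)), {3}: (exp(-4*I*pi/7))*(exp(-4*I*pi/7)), {4}: (exp(4*I*pi/7))*(exp(4*I*pi/7)), {5}: (exp(-2*I*pi/7))*(exp(-2*I*pi/7)), {6}: (exp(6*I*pi/7))*(exp(6*I*pi/7))
so (chi_4 * chi_4) takes values
  {0} -> 1, {1} -> exp(2*I*pi/7), {2} -> exp(4*I*pi/7), {3} -> exp(6*I*pi/7), {4} -> exp(-6*I*pi/7), {5} -> exp(-4*I*pi/7), {6} -> exp(-2*I*pi/7).
Now take the inner product of this character with each irreducible chi from the table, <chi_4*chi_4, chi> = (1/7) sum_C |C| (chi_4*chi_4)(C) conj(chi(C)):
  <chi_4*chi_4, chi_0> = (1/7)[1*(1)*conj(1) + 1*(exp(2*I*pi/7))*conj(1) + 1*(exp(4*I*pi/7))*conj(1) + 1*(exp(6*I*pi/7))*conj(1) + 1*(exp(-6*I*pi/7))*conj(1) + 1*(exp(-4*I*pi/7))*conj(1) + 1*(exp(-2*I*pi/7))*conj(1)]
      = (1/7)[(1) + (exp(2*I*pi/7)) + (exp(4*I*pi/7)) + (exp(6*I*pi/7)) + (exp(-6*I*pi/7)) + (exp(-4*I*pi/7)) + (exp(-2*I*pi/7))] = 0/7 = 0
  <chi_4*chi_4, chi_1> = (1/7)[1*(1)*conj(1) + 1*(exp(2*I*pi/7))*conj(exp(2*I*pi/7)) + 1*(exp(4*I*pi/7))*conj(exp(4*I*pi/7)) + 1*(exp(6*I*pi/7))*conj(exp(6*I*pi/7)) + 1*(exp(-6*I*pi/7))*conj(exp(-6*I*pi/7)) + 1*(exp(-4*I*pi/7))*conj(exp(-4*I*pi/7)) + 1*(exp(-2*I*pi/7))*conj(exp(-2*I*pi/7))]
      = (1/7)[(1) + (1) + (1) + (1) + (1) + (1) + (1)] = 7/7 = 1
  <chi_4*chi_4, chi_2> = (1/7)[1*(1)*conj(1) + 1*(exp(2*I*pi/7))*conj(exp(4*I*pi/7)) + 1*(exp(4*I*pi/7))*conj(exp(-6*I*pi/7)) + 1*(exp(6*I*pi/7))*conj(exp(-2*I*pi/7)) + 1*(exp(-6*I*pi/7))*conj(exp(2*I*pi/7)) + 1*(exp(-4*I*pi/7))*conj(exp(6*I*pi/7)) + 1*(exp(-2*I*pi/7))*conj(exp(-4*I*pi/7))]
      = (1/7)[(1) + (exp(-2*I*pi/7)) + (exp(-4*I*pi/7)) + (exp(-6*I*pi/7)) + (exp(6*I*pi/7)) + (exp(4*I*pi/7)) + (exp(2*I*pi/7))] = 0/7 = 0
  <chi_4*chi_4, chi_3> = (1/7)[1*(1)*conj(1) + 1*(exp(2*I*pi/7))*conj(exp(6*I*pi/7)) + 1*(exp(4*I*pi/7))*conj(exp(-2*I*pi/7)) + 1*(exp(6*I*pi/7))*conj(exp(4*I*pi/7)) + 1*(exp(-6*I*pi/7))*conj(exp(-4*I*pi/7)) + 1*(exp(-4*I*pi/7))*conj(exp(2*I*pi/7)) + 1*(exp(-2*I*pi/7))*conj(exp(-6*I*pi/7))]
      = (1/7)[(1) + (exp(-4*I*pi/7)) + (exp(6*I*pi/7)) + (exp(2*I*pi/7)) + (exp(-2*I*pi/7)) + (exp(-6*I*pi/7)) + (exp(4*I*pi/7))] = 0/7 = 0
  <chi_4*chi_4, chi_4> = (1/7)[1*(1)*conj(1) + 1*(exp(2*I*pi/7))*conj(exp(-6*I*pi/7)) + 1*(exp(4*I*pi/7))*conj(exp(2*I*pi/7)) + 1*(exp(6*I*pi/7))*conj(exp(-4*I*pi/7)) + 1*(exp(-6*I*pi/7))*conj(exp(4*I*pi/7)) + 1*(exp(-4*I*pi/7))*conj(exp(-2*I*pi/7)) + 1*(exp(-2*I*pi/7))*conj(exp(6*I*pi/7))]
      = (1/7)[(1) + (exp(-6*I*pi/7)) + (exp(2*I*pi/7)) + (exp(-4*I*pi/7)) + (exp(4*I*pi/7)) + (exp(-2*I*pi/7)) + (exp(6*I*pi/7))] = 0/7 = 0
  <chi_4*chi_4, chi_5> = (1/7)[1*(1)*conj(1) + 1*(exp(2*I*pi/7))*conj(exp(-4*I*pi/7)) + 1*(exp(4*I*pi/7))*conj(exp(6*I*pi/7)) + 1*(exp(6*I*pi/7))*conj(exp(2*I*pi/7)) + 1*(exp(-6*I*pi/7))*conj(exp(-2*I*pi/7)) + 1*(exp(-4*I*pi/7))*conj(exp(-6*I*pi/7)) + 1*(exp(-2*I*pi/7))*conj(exp(4*I*pi/7))]
      = (1/7)[(1) + (exp(6*I*pi/7)) + (exp(-2*I*pi/7)) + (exp(4*I*pi/7)) + (exp(-4*I*pi/7)) + (exp(2*I*pi/7)) + (exp(-6*I*pi/7))] = 0/7 = 0
  <chi_4*chi_4, chi_6> = (1/7)[1*(1)*conj(1) + 1*(exp(2*I*pi/7))*conj(exp(-2*I*pi/7)) + 1*(exp(4*I*pi/7))*conj(exp(-4*I*pi/7)) + 1*(exp(6*I*pi/7))*conj(exp(-6*I*pi/7)) + 1*(exp(-6*I*pi/7))*conj(exp(6*I*pi/7)) + 1*(exp(-4*I*pi/7))*conj(exp(4*I*pi/7)) + 1*(exp(-2*I*pi/7))*conj(exp(2*I*pi/7))]
      = (1/7)[(1) + (exp(4*I*pi/7)) + (exp(-6*I*pi/7)) + (exp(-2*I*pi/7)) + (exp(2*I*pi/7)) + (exp(6*I*pi/7)) + (exp(-4*I*pi/7))] = 0/7 = 0
(Exp terms are combined using exp(i*s)*conj(exp(i*t)) = exp(i*(s-t)), and sums of them are collapsed using the identity that for every m > 1 the m distinct m-th roots of unity sum to 0, e.g. 1 + exp(2*I*pi/3) + exp(-2*I*pi/3) = 0.)
Hence the multiplicities are chi_1: 1. Dimension check: dim(chi_4)*dim(chi_4) = 1*1 = 1 and sum (mult * dim) = 1*1 = 1.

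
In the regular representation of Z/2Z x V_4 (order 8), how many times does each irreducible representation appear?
Each irreducible V_i of dimension d_i appears with multiplicity d_i, i.e. rho_reg = (direct sum over all irreducibles V_i) d_i V_i. The irreducible dimensions for Z/2Z x V_4 are 1, 1, 1, 1, 1, 1, 1, 1: 8 irreducibles of dimension 1, each with multiplicity 1. Total dimension 8*1*1 = 8 = |G|.

Argument: General theorem: in the regular representation of a finite group G, each irreducible appears with multiplicity equal to its dimension. Check: dim(rho_reg) = sum d_i^2 = 1 + 1 + 1 + 1 + 1 + 1 + 1 + 1 = 8 = |G|.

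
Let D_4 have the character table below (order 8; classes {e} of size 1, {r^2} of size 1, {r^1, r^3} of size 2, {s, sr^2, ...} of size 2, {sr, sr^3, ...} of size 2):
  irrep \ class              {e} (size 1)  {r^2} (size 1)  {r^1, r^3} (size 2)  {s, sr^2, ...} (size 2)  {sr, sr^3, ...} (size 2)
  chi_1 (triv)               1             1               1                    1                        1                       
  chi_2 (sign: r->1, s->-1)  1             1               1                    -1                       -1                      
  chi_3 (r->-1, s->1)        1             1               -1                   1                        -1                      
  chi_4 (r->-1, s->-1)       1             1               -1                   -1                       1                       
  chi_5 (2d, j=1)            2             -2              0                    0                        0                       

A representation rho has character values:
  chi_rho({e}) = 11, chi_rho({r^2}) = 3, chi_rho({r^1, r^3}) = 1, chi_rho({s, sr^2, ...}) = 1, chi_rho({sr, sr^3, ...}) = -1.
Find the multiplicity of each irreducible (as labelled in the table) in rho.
Multiplicities: chi_1: 2, chi_2: 2, chi_3: 2, chi_4: 1, chi_5: 2.

Details: Use <chi_rho, chi> = (1/|G|) sum_C |C| * chi_rho(C) * conj(chi(C)) with |G| = 8 for each irreducible chi in the table:
  <chi_rho, chi_1> = (1/8)[1*(11)*conj(1) + 1*(3)*conj(1) + 2*(1)*conj(1) + 2*(1)*conj(1) + 2*(-1)*conj(1)]
      = (1/8)[(11) + (3) + (2) + (2) + (-2)] = 16/8 = 2
  <chi_rho, chi_2> = (1/8)[1*(11)*conj(1) + 1*(3)*conj(1) + 2*(1)*conj(1) + 2*(1)*conj(-1) + 2*(-1)*conj(-1)]
      = (1/8)[(11) + (3) + (2) + (-2) + (2)] = 16/8 = 2
  <chi_rho, chi_3> = (1/8)[1*(11)*conj(1) + 1*(3)*conj(1) + 2*(1)*conj(-1) + 2*(1)*conj(1) + 2*(-1)*conj(-1)]
      = (1/8)[(11) + (3) + (-2) + (2) + (2)] = 16/8 = 2
  <chi_rho, chi_4> = (1/8)[1*(11)*conj(1) + 1*(3)*conj(1) + 2*(1)*conj(-1) + 2*(1)*conj(-1) + 2*(-1)*conj(1)]
      = (1/8)[(11) + (3) + (-2) + (-2) + (-2)] = 8/8 = 1
  <chi_rho, chi_5> = (1/8)[1*(11)*conj(2) + 1*(3)*conj(-2) + 2*(1)*conj(0) + 2*(1)*conj(0) + 2*(-1)*conj(0)]
      = (1/8)[(22) + (-6) + (0) + (0) + (0)] = 16/8 = 2
Dimension check: dim(rho) = sum (mult * dim) = 2*1 + 2*1 + 2*1 + 1*1 + 2*2 = 11 = chi_rho(e) = 11.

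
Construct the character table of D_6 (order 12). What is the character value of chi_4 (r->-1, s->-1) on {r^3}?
Conjugacy classes: {e} of size 1, {r^3} of size 1, {r^1, r^5} of size 2, {r^2, r^4} of size 2, {s, sr^2, ...} of size 3, {sr, sr^3, ...} of size 3.
Character table:
  irrep \ class              {e} (size 1)  {r^3} (size 1)  {r^1, r^5} (size 2)  {r^2, r^4} (size 2)  {s, sr^2, ...} (size 3)  {sr, sr^3, ...} (size 3)
  chi_1 (triv)               1             1               1                    1                    1                        1                       
  chi_2 (sign: r->1, s->-1)  1             1               1                    1                    -1                       -1                      
  chi_3 (r->-1, s->1)        1             -1              -1                   1                    1                        -1                      
  chi_4 (r->-1, s->-1)       1             -1              -1                   1                    -1                       1                       
  chi_5 (2d, j=1)            2             -2              1                    -1                   0                        0                       
  chi_6 (2d, j=2)            2             2               -1                   -1                   0                        0                       

Spot check: chi_4 (r->-1, s->-1) on {r^3} = -1.

Justification: D_6 has order 2*6 = 12 with 6 conjugacy classes, hence 6 irreducibles. Sum of squared dims 1 + 1 + 1 + 1 + 4 + 4 = 12 = |G|. Linear characters come from the abelianisation; the 2-dimensional irreps have character r^k -> 2*cos(2*pi*j*k/6), reflections -> 0.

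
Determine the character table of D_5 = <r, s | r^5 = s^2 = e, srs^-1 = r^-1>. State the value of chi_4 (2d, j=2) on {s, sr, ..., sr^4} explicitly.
Conjugacy classes: {e} of size 1, {r^1, r^4} of size 2, {r^2, r^3} of size 2, {s, sr, ..., sr^4} of size 5.
Character table:
  irrep \ class              {e} (size 1)  {r^1, r^4} (size 2)  {r^2, r^3} (size 2)  {s, sr, ..., sr^4} (size 5)
  chi_1 (triv)               1             1                    1                    1                          
  chi_2 (sign: r->1, s->-1)  1             1                    1                    -1                         
  chi_3 (2d, j=1)            2             -1/2 + sqrt(5)/2     -sqrt(5)/2 - 1/2     0                          
  chi_4 (2d, j=2)            2             -sqrt(5)/2 - 1/2     -1/2 + sqrt(5)/2     0                          

Spot check: chi_4 (2d, j=2) on {s, sr, ..., sr^4} = 0.

Reasoning: D_5 has order 2*5 = 10 with 4 conjugacy classes, hence 4 irreducibles. Sum of squared dims 1 + 1 + 4 + 4 = 10 = |G|. Linear characters come from the abelianisation; the 2-dimensional irreps have character r^k -> 2*cos(2*pi*j*k/5), reflections -> 0.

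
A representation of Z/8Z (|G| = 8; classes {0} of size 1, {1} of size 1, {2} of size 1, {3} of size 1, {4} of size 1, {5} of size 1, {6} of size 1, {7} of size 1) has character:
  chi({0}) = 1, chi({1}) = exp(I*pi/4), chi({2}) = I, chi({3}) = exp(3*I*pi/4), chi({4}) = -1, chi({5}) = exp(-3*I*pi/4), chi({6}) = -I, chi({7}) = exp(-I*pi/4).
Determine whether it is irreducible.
Irreducible: <chi, chi> = 1.

Justification: <chi, chi> = (1/|G|) sum_C |C| * |chi(C)|^2 = (1/8)[1*|1|^2 + 1*|exp(I*pi/4)|^2 + 1*|I|^2 + 1*|exp(3*I*pi/4)|^2 + 1*|-1|^2 + 1*|exp(-3*I*pi/4)|^2 + 1*|-I|^2 + 1*|exp(-I*pi/4)|^2]
  = (1/8)[(1) + (1) + (1) + (1) + (1) + (1) + (1) + (1)] = 8/8 = 1.
(Exp terms are combined using exp(i*s)*conj(exp(i*t)) = exp(i*(s-t)), and sums of them are collapsed using the identity that for every m > 1 the m distinct m-th roots of unity sum to 0, e.g. 1 + exp(2*I*pi/3) + exp(-2*I*pi/3) = 0.)
A character is irreducible iff <chi, chi> = 1, so this representation is irreducible.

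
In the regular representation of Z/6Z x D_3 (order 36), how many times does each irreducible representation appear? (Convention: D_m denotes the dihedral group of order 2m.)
Each irreducible V_i of dimension d_i appears with multiplicity d_i, i.e. rho_reg = (direct sum over all irreducibles V_i) d_i V_i. The irreducible dimensions for Z/6Z x D_3 are 1, 1, 1, 1, 1, 1, 1, 1, 1, 1, 1, 1, 2, 2, 2, 2, 2, 2: 12 irreducibles of dimension 1, each with multiplicity 1; 6 irreducibles of dimension 2, each with multiplicity 2. Total dimension 12*1*1 + 6*2*2 = 36 = |G|.

Explanation: General theorem: in the regular representation of a finite group G, each irreducible appears with multiplicity equal to its dimension. Check: dim(rho_reg) = sum d_i^2 = 1 + 1 + 1 + 1 + 1 + 1 + 1 + 1 + 1 + 1 + 1 + 1 + 4 + 4 + 4 + 4 + 4 + 4 = 36 = |G|.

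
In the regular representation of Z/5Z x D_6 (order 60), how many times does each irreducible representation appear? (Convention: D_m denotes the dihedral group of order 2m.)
Each irreducible V_i of dimension d_i appears with multiplicity d_i, i.e. rho_reg = (direct sum over all irreducibles V_i) d_i V_i. The irreducible dimensions for Z/5Z x D_6 are 1, 1, 1, 1, 1, 1, 1, 1, 1, 1, 1, 1, 1, 1, 1, 1, 1, 1, 1, 1, 2, 2, 2, 2, 2, 2, 2, 2, 2, 2: 20 irreducibles of dimension 1, each with multiplicity 1; 10 irreducibles of dimension 2, each with multiplicity 2. Total dimension 20*1*1 + 10*2*2 = 60 = |G|.

Explanation: General theorem: in the regular representation of a finite group G, each irreducible appears with multiplicity equal to its dimension. Check: dim(rho_reg) = sum d_i^2 = 1 + 1 + 1 + 1 + 1 + 1 + 1 + 1 + 1 + 1 + 1 + 1 + 1 + 1 + 1 + 1 + 1 + 1 + 1 + 1 + 4 + 4 + 4 + 4 + 4 + 4 + 4 + 4 + 4 + 4 = 60 = |G|.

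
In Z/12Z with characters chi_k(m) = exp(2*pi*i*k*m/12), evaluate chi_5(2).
chi_5(2) = zeta_12^10 = exp(-I*pi/3)

Solution. chi_5(2) = zeta_12^(5*2) = zeta_12^10. Since zeta_12^12 = 1, this equals zeta_12^10 = exp(2*pi*i*10/12) = exp(-I*pi/3).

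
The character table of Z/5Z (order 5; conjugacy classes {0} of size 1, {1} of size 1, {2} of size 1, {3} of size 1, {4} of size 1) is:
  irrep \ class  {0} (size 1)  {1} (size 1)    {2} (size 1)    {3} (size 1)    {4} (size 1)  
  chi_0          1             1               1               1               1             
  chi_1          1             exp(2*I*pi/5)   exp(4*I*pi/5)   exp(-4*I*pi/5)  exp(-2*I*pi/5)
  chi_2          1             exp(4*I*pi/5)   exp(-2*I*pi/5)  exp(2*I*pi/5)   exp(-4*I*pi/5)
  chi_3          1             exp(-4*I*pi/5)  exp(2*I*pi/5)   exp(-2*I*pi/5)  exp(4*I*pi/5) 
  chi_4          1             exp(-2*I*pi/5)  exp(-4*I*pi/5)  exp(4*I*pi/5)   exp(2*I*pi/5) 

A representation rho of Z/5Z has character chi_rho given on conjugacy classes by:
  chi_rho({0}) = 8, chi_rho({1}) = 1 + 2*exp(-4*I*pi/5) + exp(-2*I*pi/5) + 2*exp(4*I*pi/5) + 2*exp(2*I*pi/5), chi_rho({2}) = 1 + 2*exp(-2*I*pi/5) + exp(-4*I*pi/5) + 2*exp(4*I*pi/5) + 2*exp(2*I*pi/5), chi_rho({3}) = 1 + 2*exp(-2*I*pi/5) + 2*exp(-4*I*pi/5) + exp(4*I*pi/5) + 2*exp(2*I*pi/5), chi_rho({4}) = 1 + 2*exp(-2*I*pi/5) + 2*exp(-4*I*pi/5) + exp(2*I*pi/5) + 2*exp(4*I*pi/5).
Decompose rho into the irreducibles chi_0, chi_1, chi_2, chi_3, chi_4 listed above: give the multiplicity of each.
Multiplicities: chi_0: 1, chi_1: 2, chi_2: 2, chi_3: 2, chi_4: 1.

Explanation: Use <chi_rho, chi> = (1/|G|) sum_C |C| * chi_rho(C) * conj(chi(C)) with |G| = 5 for each irreducible chi in the table:
  <chi_rho, chi_0> = (1/5)[1*(8)*conj(1) + 1*(1 + 2*exp(-4*I*pi/5) + exp(-2*I*pi/5) + 2*exp(4*I*pi/5) + 2*exp(2*I*pi/5))*conj(1) + 1*(1 + 2*exp(-2*I*pi/5) + exp(-4*I*pi/5) + 2*exp(4*I*pi/5) + 2*exp(2*I*pi/5))*conj(1) + 1*(1 + 2*exp(-2*I*pi/5) + 2*exp(-4*I*pi/5) + exp(4*I*pi/5) + 2*exp(2*I*pi/5))*conj(1) + 1*(1 + 2*exp(-2*I*pi/5) + 2*exp(-4*I*pi/5) + exp(2*I*pi/5) + 2*exp(4*I*pi/5))*conj(1)]
      = (1/5)[(8) + (1 + 2*exp(-4*I*pi/5) + exp(-2*I*pi/5) + 2*exp(4*I*pi/5) + 2*exp(2*I*pi/5)) + (1 + 2*exp(-2*I*pi/5) + exp(-4*I*pi/5) + 2*exp(4*I*pi/5) + 2*exp(2*I*pi/5)) + (1 + 2*exp(-2*I*pi/5) + 2*exp(-4*I*pi/5) + exp(4*I*pi/5) + 2*exp(2*I*pi/5)) + (1 + 2*exp(-2*I*pi/5) + 2*exp(-4*I*pi/5) + exp(2*I*pi/5) + 2*exp(4*I*pi/5))] = 5/5 = 1
  <chi_rho, chi_1> = (1/5)[1*(8)*conj(1) + 1*(1 + 2*exp(-4*I*pi/5) + exp(-2*I*pi/5) + 2*exp(4*I*pi/5) + 2*exp(2*I*pi/5))*conj(exp(2*I*pi/5)) + 1*(1 + 2*exp(-2*I*pi/5) + exp(-4*I*pi/5) + 2*exp(4*I*pi/5) + 2*exp(2*I*pi/5))*conj(exp(4*I*pi/5)) + 1*(1 + 2*exp(-2*I*pi/5) + 2*exp(-4*I*pi/5) + exp(4*I*pi/5) + 2*exp(2*I*pi/5))*conj(exp(-4*I*pi/5)) + 1*(1 + 2*exp(-2*I*pi/5) + 2*exp(-4*I*pi/5) + exp(2*I*pi/5) + 2*exp(4*I*pi/5))*conj(exp(-2*I*pi/5))]
      = (1/5)[(8) + (2 + exp(-2*I*pi/5) + exp(-4*I*pi/5) + 2*exp(4*I*pi/5) + 2*exp(2*I*pi/5)) + (2 + 2*exp(-2*I*pi/5) + exp(-4*I*pi/5) + exp(2*I*pi/5) + 2*exp(4*I*pi/5)) + (2 + 2*exp(-4*I*pi/5) + exp(-2*I*pi/5) + exp(4*I*pi/5) + 2*exp(2*I*pi/5)) + (2 + 2*exp(-2*I*pi/5) + 2*exp(-4*I*pi/5) + exp(4*I*pi/5) + exp(2*I*pi/5))] = 10/5 = 2
  <chi_rho, chi_2> = (1/5)[1*(8)*conj(1) + 1*(1 + 2*exp(-4*I*pi/5) + exp(-2*I*pi/5) + 2*exp(4*I*pi/5) + 2*exp(2*I*pi/5))*conj(exp(4*I*pi/5)) + 1*(1 + 2*exp(-2*I*pi/5) + exp(-4*I*pi/5) + 2*exp(4*I*pi/5) + 2*exp(2*I*pi/5))*conj(exp(-2*I*pi/5)) + 1*(1 + 2*exp(-2*I*pi/5) + 2*exp(-4*I*pi/5) + exp(4*I*pi/5) + 2*exp(2*I*pi/5))*conj(exp(2*I*pi/5)) + 1*(1 + 2*exp(-2*I*pi/5) + 2*exp(-4*I*pi/5) + exp(2*I*pi/5) + 2*exp(4*I*pi/5))*conj(exp(-4*I*pi/5))]
      = (1/5)[(8) + (2 + 2*exp(-2*I*pi/5) + exp(-4*I*pi/5) + exp(4*I*pi/5) + 2*exp(2*I*pi/5)) + (2 + 2*exp(-4*I*pi/5) + exp(-2*I*pi/5) + exp(2*I*pi/5) + 2*exp(4*I*pi/5)) + (2 + 2*exp(-4*I*pi/5) + exp(-2*I*pi/5) + exp(2*I*pi/5) + 2*exp(4*I*pi/5)) + (2 + 2*exp(-2*I*pi/5) + exp(-4*I*pi/5) + exp(4*I*pi/5) + 2*exp(2*I*pi/5))] = 10/5 = 2
  <chi_rho, chi_3> = (1/5)[1*(8)*conj(1) + 1*(1 + 2*exp(-4*I*pi/5) + exp(-2*I*pi/5) + 2*exp(4*I*pi/5) + 2*exp(2*I*pi/5))*conj(exp(-4*I*pi/5)) + 1*(1 + 2*exp(-2*I*pi/5) + exp(-4*I*pi/5) + 2*exp(4*I*pi/5) + 2*exp(2*I*pi/5))*conj(exp(2*I*pi/5)) + 1*(1 + 2*exp(-2*I*pi/5) + 2*exp(-4*I*pi/5) + exp(4*I*pi/5) + 2*exp(2*I*pi/5))*conj(exp(-2*I*pi/5)) + 1*(1 + 2*exp(-2*I*pi/5) + 2*exp(-4*I*pi/5) + exp(2*I*pi/5) + 2*exp(4*I*pi/5))*conj(exp(4*I*pi/5))]
      = (1/5)[(8) + (2 + 2*exp(-2*I*pi/5) + 2*exp(-4*I*pi/5) + exp(4*I*pi/5) + exp(2*I*pi/5)) + (2 + 2*exp(-4*I*pi/5) + exp(-2*I*pi/5) + exp(4*I*pi/5) + 2*exp(2*I*pi/5)) + (2 + 2*exp(-2*I*pi/5) + exp(-4*I*pi/5) + exp(2*I*pi/5) + 2*exp(4*I*pi/5)) + (2 + exp(-2*I*pi/5) + exp(-4*I*pi/5) + 2*exp(4*I*pi/5) + 2*exp(2*I*pi/5))] = 10/5 = 2
  <chi_rho, chi_4> = (1/5)[1*(8)*conj(1) + 1*(1 + 2*exp(-4*I*pi/5) + exp(-2*I*pi/5) + 2*exp(4*I*pi/5) + 2*exp(2*I*pi/5))*conj(exp(-2*I*pi/5)) + 1*(1 + 2*exp(-2*I*pi/5) + exp(-4*I*pi/5) + 2*exp(4*I*pi/5) + 2*exp(2*I*pi/5))*conj(exp(-4*I*pi/5)) + 1*(1 + 2*exp(-2*I*pi/5) + 2*exp(-4*I*pi/5) + exp(4*I*pi/5) + 2*exp(2*I*pi/5))*conj(exp(4*I*pi/5)) + 1*(1 + 2*exp(-2*I*pi/5) + 2*exp(-4*I*pi/5) + exp(2*I*pi/5) + 2*exp(4*I*pi/5))*conj(exp(2*I*pi/5))]
      = (1/5)[(8) + (1 + 2*exp(-2*I*pi/5) + 2*exp(-4*I*pi/5) + exp(2*I*pi/5) + 2*exp(4*I*pi/5)) + (1 + 2*exp(-2*I*pi/5) + 2*exp(-4*I*pi/5) + exp(4*I*pi/5) + 2*exp(2*I*pi/5)) + (1 + 2*exp(-2*I*pi/5) + exp(-4*I*pi/5) + 2*exp(4*I*pi/5) + 2*exp(2*I*pi/5)) + (1 + 2*exp(-4*I*pi/5) + exp(-2*I*pi/5) + 2*exp(4*I*pi/5) + 2*exp(2*I*pi/5))] = 5/5 = 1
(Exp terms are combined using exp(i*s)*conj(exp(i*t)) = exp(i*(s-t)), and sums of them are collapsed using the identity that for every m > 1 the m distinct m-th roots of unity sum to 0, e.g. 1 + exp(2*I*pi/3) + exp(-2*I*pi/3) = 0.)
Dimension check: dim(rho) = sum (mult * dim) = 1*1 + 2*1 + 2*1 + 2*1 + 1*1 = 8 = chi_rho(e) = 8.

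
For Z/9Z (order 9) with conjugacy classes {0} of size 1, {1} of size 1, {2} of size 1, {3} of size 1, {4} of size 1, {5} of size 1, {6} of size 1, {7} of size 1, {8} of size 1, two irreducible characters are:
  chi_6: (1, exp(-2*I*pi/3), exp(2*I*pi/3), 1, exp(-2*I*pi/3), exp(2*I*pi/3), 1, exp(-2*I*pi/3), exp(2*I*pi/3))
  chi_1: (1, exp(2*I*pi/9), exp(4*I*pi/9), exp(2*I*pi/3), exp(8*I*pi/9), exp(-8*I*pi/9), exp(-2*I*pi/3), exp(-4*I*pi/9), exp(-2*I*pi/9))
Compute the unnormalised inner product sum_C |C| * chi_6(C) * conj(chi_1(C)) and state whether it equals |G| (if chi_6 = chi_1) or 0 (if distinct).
Sum = 0; so <chi_6, chi_1> = 0 (distinct irreducibles are orthogonal).

Explanation: Compute term by term over conjugacy classes (|C| * chi_6(C) * conj(chi_1(C))):
  1*(1)*conj(1) + 1*(exp(-2*I*pi/3))*conj(exp(2*I*pi/9)) + 1*(exp(2*I*pi/3))*conj(exp(4*I*pi/9)) + 1*(1)*conj(exp(2*I*pi/3)) + 1*(exp(-2*I*pi/3))*conj(exp(8*I*pi/9)) + 1*(exp(2*I*pi/3))*conj(exp(-8*I*pi/9)) + 1*(1)*conj(exp(-2*I*pi/3)) + 1*(exp(-2*I*pi/3))*conj(exp(-4*I*pi/9)) + 1*(exp(2*I*pi/3))*conj(exp(-2*I*pi/9))
  = (1) + (exp(-8*I*pi/9)) + (exp(2*I*pi/9)) + (exp(-2*I*pi/3)) + (exp(4*I*pi/9)) + (exp(-4*I*pi/9)) + (exp(2*I*pi/3)) + (exp(-2*I*pi/9)) + (exp(8*I*pi/9))
  = 0.
(Exp terms are combined using exp(i*s)*conj(exp(i*t)) = exp(i*(s-t)), and sums of them are collapsed using the identity that for every m > 1 the m distinct m-th roots of unity sum to 0, e.g. 1 + exp(2*I*pi/3) + exp(-2*I*pi/3) = 0.)
Dividing by |G| = 9 gives 0/9 = 0, matching the row-orthogonality relation <chi_6, chi_1> = [chi_6 = chi_1].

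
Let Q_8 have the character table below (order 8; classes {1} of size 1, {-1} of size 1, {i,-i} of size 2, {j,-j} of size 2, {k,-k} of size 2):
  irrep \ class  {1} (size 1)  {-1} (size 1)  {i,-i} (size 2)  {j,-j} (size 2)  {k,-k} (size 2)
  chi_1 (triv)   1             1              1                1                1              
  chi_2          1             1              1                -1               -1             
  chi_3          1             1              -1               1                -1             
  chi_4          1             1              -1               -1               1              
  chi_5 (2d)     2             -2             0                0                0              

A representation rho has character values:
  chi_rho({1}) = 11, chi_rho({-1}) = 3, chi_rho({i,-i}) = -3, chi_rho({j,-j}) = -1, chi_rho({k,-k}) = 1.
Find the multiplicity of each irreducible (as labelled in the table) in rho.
Multiplicities: chi_1: 1, chi_2: 1, chi_3: 2, chi_4: 3, chi_5: 2.

Derivation: Use <chi_rho, chi> = (1/|G|) sum_C |C| * chi_rho(C) * conj(chi(C)) with |G| = 8 for each irreducible chi in the table:
  <chi_rho, chi_1> = (1/8)[1*(11)*conj(1) + 1*(3)*conj(1) + 2*(-3)*conj(1) + 2*(-1)*conj(1) + 2*(1)*conj(1)]
      = (1/8)[(11) + (3) + (-6) + (-2) + (2)] = 8/8 = 1
  <chi_rho, chi_2> = (1/8)[1*(11)*conj(1) + 1*(3)*conj(1) + 2*(-3)*conj(1) + 2*(-1)*conj(-1) + 2*(1)*conj(-1)]
      = (1/8)[(11) + (3) + (-6) + (2) + (-2)] = 8/8 = 1
  <chi_rho, chi_3> = (1/8)[1*(11)*conj(1) + 1*(3)*conj(1) + 2*(-3)*conj(-1) + 2*(-1)*conj(1) + 2*(1)*conj(-1)]
      = (1/8)[(11) + (3) + (6) + (-2) + (-2)] = 16/8 = 2
  <chi_rho, chi_4> = (1/8)[1*(11)*conj(1) + 1*(3)*conj(1) + 2*(-3)*conj(-1) + 2*(-1)*conj(-1) + 2*(1)*conj(1)]
      = (1/8)[(11) + (3) + (6) + (2) + (2)] = 24/8 = 3
  <chi_rho, chi_5> = (1/8)[1*(11)*conj(2) + 1*(3)*conj(-2) + 2*(-3)*conj(0) + 2*(-1)*conj(0) + 2*(1)*conj(0)]
      = (1/8)[(22) + (-6) + (0) + (0) + (0)] = 16/8 = 2
Dimension check: dim(rho) = sum (mult * dim) = 1*1 + 1*1 + 2*1 + 3*1 + 2*2 = 11 = chi_rho(e) = 11.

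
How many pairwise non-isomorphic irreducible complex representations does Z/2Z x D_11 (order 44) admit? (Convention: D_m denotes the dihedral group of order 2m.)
14

Why: The number of irreducible complex representations of a finite group equals its number of conjugacy classes. For a direct product, #classes(G x H) = #classes(G) * #classes(H). Z/2Z has 2 classes (abelian), D_11 has 7 classes, so 2 * 7 = 14, so Z/2Z x D_11 (order 44) has exactly 14 irreducible complex representations.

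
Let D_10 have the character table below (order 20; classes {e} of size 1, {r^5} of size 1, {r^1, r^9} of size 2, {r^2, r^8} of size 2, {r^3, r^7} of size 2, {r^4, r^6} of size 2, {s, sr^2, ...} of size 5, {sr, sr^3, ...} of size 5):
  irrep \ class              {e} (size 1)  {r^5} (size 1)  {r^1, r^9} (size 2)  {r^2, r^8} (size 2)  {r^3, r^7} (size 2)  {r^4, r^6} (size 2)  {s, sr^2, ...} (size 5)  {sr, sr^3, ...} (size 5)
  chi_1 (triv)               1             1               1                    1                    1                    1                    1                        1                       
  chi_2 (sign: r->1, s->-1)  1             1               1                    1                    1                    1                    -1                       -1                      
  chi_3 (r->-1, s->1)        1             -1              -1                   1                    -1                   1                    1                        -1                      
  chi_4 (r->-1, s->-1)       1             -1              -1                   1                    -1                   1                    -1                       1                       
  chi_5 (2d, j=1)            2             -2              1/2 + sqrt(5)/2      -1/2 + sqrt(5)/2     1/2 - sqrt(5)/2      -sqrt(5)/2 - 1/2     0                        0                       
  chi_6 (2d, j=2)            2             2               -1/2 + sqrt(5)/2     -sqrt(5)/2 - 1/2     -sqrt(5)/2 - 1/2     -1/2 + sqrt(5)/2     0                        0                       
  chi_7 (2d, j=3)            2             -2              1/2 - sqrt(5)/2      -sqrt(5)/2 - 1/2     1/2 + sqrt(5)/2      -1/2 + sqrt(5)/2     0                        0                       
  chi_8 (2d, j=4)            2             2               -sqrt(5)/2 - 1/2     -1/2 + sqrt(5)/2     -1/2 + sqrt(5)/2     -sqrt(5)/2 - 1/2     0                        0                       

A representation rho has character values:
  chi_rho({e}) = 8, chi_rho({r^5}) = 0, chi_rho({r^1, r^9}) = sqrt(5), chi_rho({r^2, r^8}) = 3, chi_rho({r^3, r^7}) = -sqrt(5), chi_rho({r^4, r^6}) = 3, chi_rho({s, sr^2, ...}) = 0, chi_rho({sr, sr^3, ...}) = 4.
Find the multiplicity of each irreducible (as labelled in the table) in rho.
Multiplicities: chi_1: 2, chi_2: 0, chi_3: 0, chi_4: 2, chi_5: 1, chi_6: 1, chi_7: 0, chi_8: 0.

Reasoning: Use <chi_rho, chi> = (1/|G|) sum_C |C| * chi_rho(C) * conj(chi(C)) with |G| = 20 for each irreducible chi in the table:
  <chi_rho, chi_1> = (1/20)[1*(8)*conj(1) + 1*(0)*conj(1) + 2*(sqrt(5))*conj(1) + 2*(3)*conj(1) + 2*(-sqrt(5))*conj(1) + 2*(3)*conj(1) + 5*(0)*conj(1) + 5*(4)*conj(1)]
      = (1/20)[(8) + (0) + (2*sqrt(5)) + (6) + (-2*sqrt(5)) + (6) + (0) + (20)] = 40/20 = 2
  <chi_rho, chi_2> = (1/20)[1*(8)*conj(1) + 1*(0)*conj(1) + 2*(sqrt(5))*conj(1) + 2*(3)*conj(1) + 2*(-sqrt(5))*conj(1) + 2*(3)*conj(1) + 5*(0)*conj(-1) + 5*(4)*conj(-1)]
      = (1/20)[(8) + (0) + (2*sqrt(5)) + (6) + (-2*sqrt(5)) + (6) + (0) + (-20)] = 0/20 = 0
  <chi_rho, chi_3> = (1/20)[1*(8)*conj(1) + 1*(0)*conj(-1) + 2*(sqrt(5))*conj(-1) + 2*(3)*conj(1) + 2*(-sqrt(5))*conj(-1) + 2*(3)*conj(1) + 5*(0)*conj(1) + 5*(4)*conj(-1)]
      = (1/20)[(8) + (0) + (-2*sqrt(5)) + (6) + (2*sqrt(5)) + (6) + (0) + (-20)] = 0/20 = 0
  <chi_rho, chi_4> = (1/20)[1*(8)*conj(1) + 1*(0)*conj(-1) + 2*(sqrt(5))*conj(-1) + 2*(3)*conj(1) + 2*(-sqrt(5))*conj(-1) + 2*(3)*conj(1) + 5*(0)*conj(-1) + 5*(4)*conj(1)]
      = (1/20)[(8) + (0) + (-2*sqrt(5)) + (6) + (2*sqrt(5)) + (6) + (0) + (20)] = 40/20 = 2
  <chi_rho, chi_5> = (1/20)[1*(8)*conj(2) + 1*(0)*conj(-2) + 2*(sqrt(5))*conj(1/2 + sqrt(5)/2) + 2*(3)*conj(-1/2 + sqrt(5)/2) + 2*(-sqrt(5))*conj(1/2 - sqrt(5)/2) + 2*(3)*conj(-sqrt(5)/2 - 1/2) + 5*(0)*conj(0) + 5*(4)*conj(0)]
      = (1/20)[(16) + (0) + (sqrt(5) + 5) + (-3 + 3*sqrt(5)) + (5 - sqrt(5)) + (-3*sqrt(5) - 3) + (0) + (0)] = 20/20 = 1
  <chi_rho, chi_6> = (1/20)[1*(8)*conj(2) + 1*(0)*conj(2) + 2*(sqrt(5))*conj(-1/2 + sqrt(5)/2) + 2*(3)*conj(-sqrt(5)/2 - 1/2) + 2*(-sqrt(5))*conj(-sqrt(5)/2 - 1/2) + 2*(3)*conj(-1/2 + sqrt(5)/2) + 5*(0)*conj(0) + 5*(4)*conj(0)]
      = (1/20)[(16) + (0) + (5 - sqrt(5)) + (-3*sqrt(5) - 3) + (sqrt(5) + 5) + (-3 + 3*sqrt(5)) + (0) + (0)] = 20/20 = 1
  <chi_rho, chi_7> = (1/20)[1*(8)*conj(2) + 1*(0)*conj(-2) + 2*(sqrt(5))*conj(1/2 - sqrt(5)/2) + 2*(3)*conj(-sqrt(5)/2 - 1/2) + 2*(-sqrt(5))*conj(1/2 + sqrt(5)/2) + 2*(3)*conj(-1/2 + sqrt(5)/2) + 5*(0)*conj(0) + 5*(4)*conj(0)]
      = (1/20)[(16) + (0) + (-5 + sqrt(5)) + (-3*sqrt(5) - 3) + (-5 - sqrt(5)) + (-3 + 3*sqrt(5)) + (0) + (0)] = 0/20 = 0
  <chi_rho, chi_8> = (1/20)[1*(8)*conj(2) + 1*(0)*conj(2) + 2*(sqrt(5))*conj(-sqrt(5)/2 - 1/2) + 2*(3)*conj(-1/2 + sqrt(5)/2) + 2*(-sqrt(5))*conj(-1/2 + sqrt(5)/2) + 2*(3)*conj(-sqrt(5)/2 - 1/2) + 5*(0)*conj(0) + 5*(4)*conj(0)]
      = (1/20)[(16) + (0) + (-5 - sqrt(5)) + (-3 + 3*sqrt(5)) + (-5 + sqrt(5)) + (-3*sqrt(5) - 3) + (0) + (0)] = 0/20 = 0
Dimension check: dim(rho) = sum (mult * dim) = 2*1 + 0*1 + 0*1 + 2*1 + 1*2 + 1*2 + 0*2 + 0*2 = 8 = chi_rho(e) = 8.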